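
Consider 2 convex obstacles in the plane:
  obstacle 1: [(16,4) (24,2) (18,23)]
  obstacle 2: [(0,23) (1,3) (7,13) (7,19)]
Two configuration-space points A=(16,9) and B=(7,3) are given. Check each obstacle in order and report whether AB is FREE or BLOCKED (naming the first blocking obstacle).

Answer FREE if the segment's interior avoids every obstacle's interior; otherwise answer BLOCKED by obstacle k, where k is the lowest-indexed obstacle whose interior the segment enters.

Obstacle 1 [(16,4) (24,2) (18,23)]:
  edge (16,4)–(24,2): clear
  edge (24,2)–(18,23): clear
  edge (18,23)–(16,4): clear
  midpoint (23/2,6) outside
  → clear
Obstacle 2 [(0,23) (1,3) (7,13) (7,19)]:
  edge (0,23)–(1,3): clear
  edge (1,3)–(7,13): clear
  edge (7,13)–(7,19): clear
  edge (7,19)–(0,23): clear
  midpoint (23/2,6) outside
  → clear

FREE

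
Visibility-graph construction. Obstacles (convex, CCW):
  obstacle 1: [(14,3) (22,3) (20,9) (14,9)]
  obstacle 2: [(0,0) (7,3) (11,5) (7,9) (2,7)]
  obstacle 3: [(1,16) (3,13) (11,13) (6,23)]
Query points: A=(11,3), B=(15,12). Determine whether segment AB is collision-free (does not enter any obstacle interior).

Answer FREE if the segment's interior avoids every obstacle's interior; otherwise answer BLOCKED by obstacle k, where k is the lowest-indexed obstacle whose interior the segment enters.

Obstacle 1 [(14,3) (22,3) (20,9) (14,9)]:
  edge (14,3)–(22,3): clear
  edge (22,3)–(20,9): clear
  edge (20,9)–(14,9): clear
  edge (14,9)–(14,3): clear
  midpoint (13,15/2) outside
  → clear
Obstacle 2 [(0,0) (7,3) (11,5) (7,9) (2,7)]:
  edge (0,0)–(7,3): clear
  edge (7,3)–(11,5): clear
  edge (11,5)–(7,9): clear
  edge (7,9)–(2,7): clear
  edge (2,7)–(0,0): clear
  midpoint (13,15/2) outside
  → clear
Obstacle 3 [(1,16) (3,13) (11,13) (6,23)]:
  edge (1,16)–(3,13): clear
  edge (3,13)–(11,13): clear
  edge (11,13)–(6,23): clear
  edge (6,23)–(1,16): clear
  midpoint (13,15/2) outside
  → clear

FREE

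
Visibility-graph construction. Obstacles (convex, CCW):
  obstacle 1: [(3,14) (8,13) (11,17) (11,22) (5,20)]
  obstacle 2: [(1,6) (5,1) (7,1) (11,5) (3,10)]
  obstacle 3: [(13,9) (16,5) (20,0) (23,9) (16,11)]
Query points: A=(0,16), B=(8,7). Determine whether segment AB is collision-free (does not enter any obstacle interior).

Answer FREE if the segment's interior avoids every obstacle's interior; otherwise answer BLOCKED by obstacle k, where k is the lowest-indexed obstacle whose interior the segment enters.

FREE

Obstacle 1 [(3,14) (8,13) (11,17) (11,22) (5,20)]:
  edge (3,14)–(8,13): clear
  edge (8,13)–(11,17): clear
  edge (11,17)–(11,22): clear
  edge (11,22)–(5,20): clear
  edge (5,20)–(3,14): clear
  midpoint (4,23/2) outside
  → clear
Obstacle 2 [(1,6) (5,1) (7,1) (11,5) (3,10)]:
  edge (1,6)–(5,1): clear
  edge (5,1)–(7,1): clear
  edge (7,1)–(11,5): clear
  edge (11,5)–(3,10): clear
  edge (3,10)–(1,6): clear
  midpoint (4,23/2) outside
  → clear
Obstacle 3 [(13,9) (16,5) (20,0) (23,9) (16,11)]:
  edge (13,9)–(16,5): clear
  edge (16,5)–(20,0): clear
  edge (20,0)–(23,9): clear
  edge (23,9)–(16,11): clear
  edge (16,11)–(13,9): clear
  midpoint (4,23/2) outside
  → clear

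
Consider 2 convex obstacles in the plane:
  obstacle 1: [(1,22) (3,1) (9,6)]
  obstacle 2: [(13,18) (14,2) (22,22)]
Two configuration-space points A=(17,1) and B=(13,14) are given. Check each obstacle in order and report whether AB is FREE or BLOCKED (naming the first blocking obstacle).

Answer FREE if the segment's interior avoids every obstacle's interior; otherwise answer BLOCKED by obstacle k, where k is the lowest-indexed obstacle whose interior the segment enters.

BLOCKED by obstacle 2

Obstacle 1 [(1,22) (3,1) (9,6)]:
  edge (1,22)–(3,1): clear
  edge (3,1)–(9,6): clear
  edge (9,6)–(1,22): clear
  midpoint (15,15/2) outside
  → clear
Obstacle 2 [(13,18) (14,2) (22,22)]:
  edge (13,18)–(14,2): crosses AB
  edge (14,2)–(22,22): crosses AB
  edge (22,22)–(13,18): clear
  → BLOCKED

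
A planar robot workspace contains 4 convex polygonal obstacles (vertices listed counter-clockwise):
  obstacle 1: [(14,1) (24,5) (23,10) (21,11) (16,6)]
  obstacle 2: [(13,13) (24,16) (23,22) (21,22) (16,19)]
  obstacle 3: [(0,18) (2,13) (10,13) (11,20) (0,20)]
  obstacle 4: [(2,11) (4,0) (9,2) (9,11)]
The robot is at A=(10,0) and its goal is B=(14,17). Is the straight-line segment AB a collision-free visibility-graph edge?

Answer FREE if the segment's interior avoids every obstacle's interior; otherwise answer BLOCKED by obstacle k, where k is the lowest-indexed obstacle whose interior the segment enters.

Obstacle 1 [(14,1) (24,5) (23,10) (21,11) (16,6)]:
  edge (14,1)–(24,5): clear
  edge (24,5)–(23,10): clear
  edge (23,10)–(21,11): clear
  edge (21,11)–(16,6): clear
  edge (16,6)–(14,1): clear
  midpoint (12,17/2) outside
  → clear
Obstacle 2 [(13,13) (24,16) (23,22) (21,22) (16,19)]:
  edge (13,13)–(24,16): crosses AB
  edge (24,16)–(23,22): clear
  edge (23,22)–(21,22): clear
  edge (21,22)–(16,19): clear
  edge (16,19)–(13,13): crosses AB
  → BLOCKED
Obstacle 3 [(0,18) (2,13) (10,13) (11,20) (0,20)]:
  edge (0,18)–(2,13): clear
  edge (2,13)–(10,13): clear
  edge (10,13)–(11,20): clear
  edge (11,20)–(0,20): clear
  edge (0,20)–(0,18): clear
  midpoint (12,17/2) outside
  → clear
Obstacle 4 [(2,11) (4,0) (9,2) (9,11)]:
  edge (2,11)–(4,0): clear
  edge (4,0)–(9,2): clear
  edge (9,2)–(9,11): clear
  edge (9,11)–(2,11): clear
  midpoint (12,17/2) outside
  → clear

BLOCKED by obstacle 2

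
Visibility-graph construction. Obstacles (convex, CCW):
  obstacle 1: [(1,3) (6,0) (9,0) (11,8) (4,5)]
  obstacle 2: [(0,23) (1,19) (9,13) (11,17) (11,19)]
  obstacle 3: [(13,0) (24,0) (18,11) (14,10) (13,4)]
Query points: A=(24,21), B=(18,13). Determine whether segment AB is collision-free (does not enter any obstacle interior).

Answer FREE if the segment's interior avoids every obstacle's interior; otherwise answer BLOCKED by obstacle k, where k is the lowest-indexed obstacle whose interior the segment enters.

Obstacle 1 [(1,3) (6,0) (9,0) (11,8) (4,5)]:
  edge (1,3)–(6,0): clear
  edge (6,0)–(9,0): clear
  edge (9,0)–(11,8): clear
  edge (11,8)–(4,5): clear
  edge (4,5)–(1,3): clear
  midpoint (21,17) outside
  → clear
Obstacle 2 [(0,23) (1,19) (9,13) (11,17) (11,19)]:
  edge (0,23)–(1,19): clear
  edge (1,19)–(9,13): clear
  edge (9,13)–(11,17): clear
  edge (11,17)–(11,19): clear
  edge (11,19)–(0,23): clear
  midpoint (21,17) outside
  → clear
Obstacle 3 [(13,0) (24,0) (18,11) (14,10) (13,4)]:
  edge (13,0)–(24,0): clear
  edge (24,0)–(18,11): clear
  edge (18,11)–(14,10): clear
  edge (14,10)–(13,4): clear
  edge (13,4)–(13,0): clear
  midpoint (21,17) outside
  → clear

FREE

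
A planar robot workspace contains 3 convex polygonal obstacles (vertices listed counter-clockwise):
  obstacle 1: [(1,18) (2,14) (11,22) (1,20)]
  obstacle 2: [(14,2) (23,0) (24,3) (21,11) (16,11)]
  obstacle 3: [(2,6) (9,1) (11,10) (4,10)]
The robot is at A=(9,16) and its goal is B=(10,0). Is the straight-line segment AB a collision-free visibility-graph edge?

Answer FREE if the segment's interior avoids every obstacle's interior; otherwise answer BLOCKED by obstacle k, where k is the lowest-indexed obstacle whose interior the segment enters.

BLOCKED by obstacle 3

Obstacle 1 [(1,18) (2,14) (11,22) (1,20)]:
  edge (1,18)–(2,14): clear
  edge (2,14)–(11,22): clear
  edge (11,22)–(1,20): clear
  edge (1,20)–(1,18): clear
  midpoint (19/2,8) outside
  → clear
Obstacle 2 [(14,2) (23,0) (24,3) (21,11) (16,11)]:
  edge (14,2)–(23,0): clear
  edge (23,0)–(24,3): clear
  edge (24,3)–(21,11): clear
  edge (21,11)–(16,11): clear
  edge (16,11)–(14,2): clear
  midpoint (19/2,8) outside
  → clear
Obstacle 3 [(2,6) (9,1) (11,10) (4,10)]:
  edge (2,6)–(9,1): clear
  edge (9,1)–(11,10): crosses AB
  edge (11,10)–(4,10): crosses AB
  edge (4,10)–(2,6): clear
  → BLOCKED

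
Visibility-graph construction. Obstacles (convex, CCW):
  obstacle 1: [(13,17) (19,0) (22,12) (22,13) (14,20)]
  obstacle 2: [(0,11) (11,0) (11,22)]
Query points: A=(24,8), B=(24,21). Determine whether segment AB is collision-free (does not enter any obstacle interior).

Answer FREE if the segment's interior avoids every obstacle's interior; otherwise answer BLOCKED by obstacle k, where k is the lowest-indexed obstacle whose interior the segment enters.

Obstacle 1 [(13,17) (19,0) (22,12) (22,13) (14,20)]:
  edge (13,17)–(19,0): clear
  edge (19,0)–(22,12): clear
  edge (22,12)–(22,13): clear
  edge (22,13)–(14,20): clear
  edge (14,20)–(13,17): clear
  midpoint (24,29/2) outside
  → clear
Obstacle 2 [(0,11) (11,0) (11,22)]:
  edge (0,11)–(11,0): clear
  edge (11,0)–(11,22): clear
  edge (11,22)–(0,11): clear
  midpoint (24,29/2) outside
  → clear

FREE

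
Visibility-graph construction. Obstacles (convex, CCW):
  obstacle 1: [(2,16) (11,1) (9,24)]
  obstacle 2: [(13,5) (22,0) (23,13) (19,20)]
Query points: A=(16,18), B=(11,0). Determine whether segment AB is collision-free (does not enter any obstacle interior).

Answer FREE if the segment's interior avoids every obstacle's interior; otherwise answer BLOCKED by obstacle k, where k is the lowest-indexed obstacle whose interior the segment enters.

Obstacle 1 [(2,16) (11,1) (9,24)]:
  edge (2,16)–(11,1): clear
  edge (11,1)–(9,24): clear
  edge (9,24)–(2,16): clear
  midpoint (27/2,9) outside
  → clear
Obstacle 2 [(13,5) (22,0) (23,13) (19,20)]:
  edge (13,5)–(22,0): clear
  edge (22,0)–(23,13): clear
  edge (23,13)–(19,20): clear
  edge (19,20)–(13,5): clear
  midpoint (27/2,9) outside
  → clear

FREE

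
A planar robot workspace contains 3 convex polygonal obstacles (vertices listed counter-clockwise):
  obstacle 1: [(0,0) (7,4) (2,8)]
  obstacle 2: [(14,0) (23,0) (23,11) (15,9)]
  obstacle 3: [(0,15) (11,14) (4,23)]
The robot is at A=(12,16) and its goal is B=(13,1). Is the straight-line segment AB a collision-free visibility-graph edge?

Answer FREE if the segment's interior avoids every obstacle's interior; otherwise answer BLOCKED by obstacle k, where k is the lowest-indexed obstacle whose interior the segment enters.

Obstacle 1 [(0,0) (7,4) (2,8)]:
  edge (0,0)–(7,4): clear
  edge (7,4)–(2,8): clear
  edge (2,8)–(0,0): clear
  midpoint (25/2,17/2) outside
  → clear
Obstacle 2 [(14,0) (23,0) (23,11) (15,9)]:
  edge (14,0)–(23,0): clear
  edge (23,0)–(23,11): clear
  edge (23,11)–(15,9): clear
  edge (15,9)–(14,0): clear
  midpoint (25/2,17/2) outside
  → clear
Obstacle 3 [(0,15) (11,14) (4,23)]:
  edge (0,15)–(11,14): clear
  edge (11,14)–(4,23): clear
  edge (4,23)–(0,15): clear
  midpoint (25/2,17/2) outside
  → clear

FREE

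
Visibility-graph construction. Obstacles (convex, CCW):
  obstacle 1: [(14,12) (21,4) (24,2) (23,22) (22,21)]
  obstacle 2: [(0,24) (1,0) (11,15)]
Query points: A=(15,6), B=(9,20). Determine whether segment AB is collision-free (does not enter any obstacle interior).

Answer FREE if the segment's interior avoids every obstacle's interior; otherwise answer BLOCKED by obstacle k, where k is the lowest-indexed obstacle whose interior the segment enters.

Obstacle 1 [(14,12) (21,4) (24,2) (23,22) (22,21)]:
  edge (14,12)–(21,4): clear
  edge (21,4)–(24,2): clear
  edge (24,2)–(23,22): clear
  edge (23,22)–(22,21): clear
  edge (22,21)–(14,12): clear
  midpoint (12,13) outside
  → clear
Obstacle 2 [(0,24) (1,0) (11,15)]:
  edge (0,24)–(1,0): clear
  edge (1,0)–(11,15): clear
  edge (11,15)–(0,24): clear
  midpoint (12,13) outside
  → clear

FREE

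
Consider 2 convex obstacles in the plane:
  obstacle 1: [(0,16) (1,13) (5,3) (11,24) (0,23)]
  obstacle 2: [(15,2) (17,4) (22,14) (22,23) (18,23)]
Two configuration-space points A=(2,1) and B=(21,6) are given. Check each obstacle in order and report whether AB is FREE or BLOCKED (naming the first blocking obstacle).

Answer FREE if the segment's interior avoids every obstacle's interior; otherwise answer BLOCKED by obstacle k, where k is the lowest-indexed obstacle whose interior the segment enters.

Obstacle 1 [(0,16) (1,13) (5,3) (11,24) (0,23)]:
  edge (0,16)–(1,13): clear
  edge (1,13)–(5,3): clear
  edge (5,3)–(11,24): clear
  edge (11,24)–(0,23): clear
  edge (0,23)–(0,16): clear
  midpoint (23/2,7/2) outside
  → clear
Obstacle 2 [(15,2) (17,4) (22,14) (22,23) (18,23)]:
  edge (15,2)–(17,4): clear
  edge (17,4)–(22,14): crosses AB
  edge (22,14)–(22,23): clear
  edge (22,23)–(18,23): clear
  edge (18,23)–(15,2): crosses AB
  → BLOCKED

BLOCKED by obstacle 2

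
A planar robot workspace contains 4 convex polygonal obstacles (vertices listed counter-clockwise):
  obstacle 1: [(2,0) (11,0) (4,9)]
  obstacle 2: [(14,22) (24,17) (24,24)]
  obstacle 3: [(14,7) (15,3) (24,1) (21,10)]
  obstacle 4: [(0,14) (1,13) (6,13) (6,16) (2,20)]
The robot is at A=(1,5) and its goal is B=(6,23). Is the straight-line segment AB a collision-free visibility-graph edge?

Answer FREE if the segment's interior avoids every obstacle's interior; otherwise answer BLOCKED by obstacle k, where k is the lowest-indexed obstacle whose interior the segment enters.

Obstacle 1 [(2,0) (11,0) (4,9)]:
  edge (2,0)–(11,0): clear
  edge (11,0)–(4,9): clear
  edge (4,9)–(2,0): clear
  midpoint (7/2,14) outside
  → clear
Obstacle 2 [(14,22) (24,17) (24,24)]:
  edge (14,22)–(24,17): clear
  edge (24,17)–(24,24): clear
  edge (24,24)–(14,22): clear
  midpoint (7/2,14) outside
  → clear
Obstacle 3 [(14,7) (15,3) (24,1) (21,10)]:
  edge (14,7)–(15,3): clear
  edge (15,3)–(24,1): clear
  edge (24,1)–(21,10): clear
  edge (21,10)–(14,7): clear
  midpoint (7/2,14) outside
  → clear
Obstacle 4 [(0,14) (1,13) (6,13) (6,16) (2,20)]:
  edge (0,14)–(1,13): clear
  edge (1,13)–(6,13): crosses AB
  edge (6,13)–(6,16): clear
  edge (6,16)–(2,20): crosses AB
  edge (2,20)–(0,14): clear
  → BLOCKED

BLOCKED by obstacle 4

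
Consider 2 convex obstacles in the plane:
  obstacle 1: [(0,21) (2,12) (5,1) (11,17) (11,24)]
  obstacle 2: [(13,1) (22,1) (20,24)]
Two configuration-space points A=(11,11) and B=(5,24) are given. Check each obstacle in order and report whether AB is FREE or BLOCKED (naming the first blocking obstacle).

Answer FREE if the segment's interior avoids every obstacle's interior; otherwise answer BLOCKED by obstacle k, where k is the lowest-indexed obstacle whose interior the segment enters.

BLOCKED by obstacle 1

Obstacle 1 [(0,21) (2,12) (5,1) (11,17) (11,24)]:
  edge (0,21)–(2,12): clear
  edge (2,12)–(5,1): clear
  edge (5,1)–(11,17): crosses AB
  edge (11,17)–(11,24): clear
  edge (11,24)–(0,21): crosses AB
  → BLOCKED
Obstacle 2 [(13,1) (22,1) (20,24)]:
  edge (13,1)–(22,1): clear
  edge (22,1)–(20,24): clear
  edge (20,24)–(13,1): clear
  midpoint (8,35/2) outside
  → clear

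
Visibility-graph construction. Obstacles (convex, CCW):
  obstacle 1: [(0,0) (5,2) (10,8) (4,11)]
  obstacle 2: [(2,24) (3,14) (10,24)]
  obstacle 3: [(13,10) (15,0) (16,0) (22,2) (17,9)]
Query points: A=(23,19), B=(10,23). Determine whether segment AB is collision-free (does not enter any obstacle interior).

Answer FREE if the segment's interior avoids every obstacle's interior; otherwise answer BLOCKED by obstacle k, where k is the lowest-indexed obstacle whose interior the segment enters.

Obstacle 1 [(0,0) (5,2) (10,8) (4,11)]:
  edge (0,0)–(5,2): clear
  edge (5,2)–(10,8): clear
  edge (10,8)–(4,11): clear
  edge (4,11)–(0,0): clear
  midpoint (33/2,21) outside
  → clear
Obstacle 2 [(2,24) (3,14) (10,24)]:
  edge (2,24)–(3,14): clear
  edge (3,14)–(10,24): clear
  edge (10,24)–(2,24): clear
  midpoint (33/2,21) outside
  → clear
Obstacle 3 [(13,10) (15,0) (16,0) (22,2) (17,9)]:
  edge (13,10)–(15,0): clear
  edge (15,0)–(16,0): clear
  edge (16,0)–(22,2): clear
  edge (22,2)–(17,9): clear
  edge (17,9)–(13,10): clear
  midpoint (33/2,21) outside
  → clear

FREE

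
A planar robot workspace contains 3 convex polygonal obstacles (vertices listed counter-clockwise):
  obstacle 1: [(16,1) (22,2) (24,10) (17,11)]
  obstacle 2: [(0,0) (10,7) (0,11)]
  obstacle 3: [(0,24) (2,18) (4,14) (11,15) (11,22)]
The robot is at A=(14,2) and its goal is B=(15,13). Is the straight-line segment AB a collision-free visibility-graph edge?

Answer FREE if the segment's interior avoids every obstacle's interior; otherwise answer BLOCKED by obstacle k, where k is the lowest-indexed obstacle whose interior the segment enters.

FREE

Obstacle 1 [(16,1) (22,2) (24,10) (17,11)]:
  edge (16,1)–(22,2): clear
  edge (22,2)–(24,10): clear
  edge (24,10)–(17,11): clear
  edge (17,11)–(16,1): clear
  midpoint (29/2,15/2) outside
  → clear
Obstacle 2 [(0,0) (10,7) (0,11)]:
  edge (0,0)–(10,7): clear
  edge (10,7)–(0,11): clear
  edge (0,11)–(0,0): clear
  midpoint (29/2,15/2) outside
  → clear
Obstacle 3 [(0,24) (2,18) (4,14) (11,15) (11,22)]:
  edge (0,24)–(2,18): clear
  edge (2,18)–(4,14): clear
  edge (4,14)–(11,15): clear
  edge (11,15)–(11,22): clear
  edge (11,22)–(0,24): clear
  midpoint (29/2,15/2) outside
  → clear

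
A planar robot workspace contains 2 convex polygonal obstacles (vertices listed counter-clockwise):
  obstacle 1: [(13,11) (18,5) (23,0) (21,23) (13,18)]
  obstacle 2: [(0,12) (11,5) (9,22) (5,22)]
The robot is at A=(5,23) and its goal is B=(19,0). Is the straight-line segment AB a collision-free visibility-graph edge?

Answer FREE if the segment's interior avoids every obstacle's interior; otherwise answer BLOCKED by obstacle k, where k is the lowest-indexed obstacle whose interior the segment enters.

Obstacle 1 [(13,11) (18,5) (23,0) (21,23) (13,18)]:
  edge (13,11)–(18,5): clear
  edge (18,5)–(23,0): clear
  edge (23,0)–(21,23): clear
  edge (21,23)–(13,18): clear
  edge (13,18)–(13,11): clear
  midpoint (12,23/2) outside
  → clear
Obstacle 2 [(0,12) (11,5) (9,22) (5,22)]:
  edge (0,12)–(11,5): clear
  edge (11,5)–(9,22): crosses AB
  edge (9,22)–(5,22): crosses AB
  edge (5,22)–(0,12): clear
  → BLOCKED

BLOCKED by obstacle 2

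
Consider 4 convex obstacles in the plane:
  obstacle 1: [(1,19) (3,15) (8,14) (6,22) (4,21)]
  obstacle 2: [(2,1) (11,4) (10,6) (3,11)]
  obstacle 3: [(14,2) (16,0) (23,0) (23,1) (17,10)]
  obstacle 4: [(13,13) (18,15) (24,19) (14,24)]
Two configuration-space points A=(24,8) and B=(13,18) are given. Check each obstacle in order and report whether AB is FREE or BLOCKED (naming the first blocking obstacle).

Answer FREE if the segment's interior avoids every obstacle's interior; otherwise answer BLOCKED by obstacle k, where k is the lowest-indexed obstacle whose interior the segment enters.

BLOCKED by obstacle 4

Obstacle 1 [(1,19) (3,15) (8,14) (6,22) (4,21)]:
  edge (1,19)–(3,15): clear
  edge (3,15)–(8,14): clear
  edge (8,14)–(6,22): clear
  edge (6,22)–(4,21): clear
  edge (4,21)–(1,19): clear
  midpoint (37/2,13) outside
  → clear
Obstacle 2 [(2,1) (11,4) (10,6) (3,11)]:
  edge (2,1)–(11,4): clear
  edge (11,4)–(10,6): clear
  edge (10,6)–(3,11): clear
  edge (3,11)–(2,1): clear
  midpoint (37/2,13) outside
  → clear
Obstacle 3 [(14,2) (16,0) (23,0) (23,1) (17,10)]:
  edge (14,2)–(16,0): clear
  edge (16,0)–(23,0): clear
  edge (23,0)–(23,1): clear
  edge (23,1)–(17,10): clear
  edge (17,10)–(14,2): clear
  midpoint (37/2,13) outside
  → clear
Obstacle 4 [(13,13) (18,15) (24,19) (14,24)]:
  edge (13,13)–(18,15): crosses AB
  edge (18,15)–(24,19): clear
  edge (24,19)–(14,24): clear
  edge (14,24)–(13,13): crosses AB
  → BLOCKED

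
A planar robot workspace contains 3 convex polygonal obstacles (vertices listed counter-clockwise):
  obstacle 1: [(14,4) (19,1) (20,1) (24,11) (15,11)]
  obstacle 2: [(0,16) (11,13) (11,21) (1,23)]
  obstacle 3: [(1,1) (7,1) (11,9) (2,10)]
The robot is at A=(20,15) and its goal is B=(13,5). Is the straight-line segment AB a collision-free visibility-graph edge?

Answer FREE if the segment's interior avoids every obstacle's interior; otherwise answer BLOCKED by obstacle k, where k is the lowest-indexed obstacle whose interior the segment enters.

BLOCKED by obstacle 1

Obstacle 1 [(14,4) (19,1) (20,1) (24,11) (15,11)]:
  edge (14,4)–(19,1): clear
  edge (19,1)–(20,1): clear
  edge (20,1)–(24,11): clear
  edge (24,11)–(15,11): crosses AB
  edge (15,11)–(14,4): crosses AB
  → BLOCKED
Obstacle 2 [(0,16) (11,13) (11,21) (1,23)]:
  edge (0,16)–(11,13): clear
  edge (11,13)–(11,21): clear
  edge (11,21)–(1,23): clear
  edge (1,23)–(0,16): clear
  midpoint (33/2,10) outside
  → clear
Obstacle 3 [(1,1) (7,1) (11,9) (2,10)]:
  edge (1,1)–(7,1): clear
  edge (7,1)–(11,9): clear
  edge (11,9)–(2,10): clear
  edge (2,10)–(1,1): clear
  midpoint (33/2,10) outside
  → clear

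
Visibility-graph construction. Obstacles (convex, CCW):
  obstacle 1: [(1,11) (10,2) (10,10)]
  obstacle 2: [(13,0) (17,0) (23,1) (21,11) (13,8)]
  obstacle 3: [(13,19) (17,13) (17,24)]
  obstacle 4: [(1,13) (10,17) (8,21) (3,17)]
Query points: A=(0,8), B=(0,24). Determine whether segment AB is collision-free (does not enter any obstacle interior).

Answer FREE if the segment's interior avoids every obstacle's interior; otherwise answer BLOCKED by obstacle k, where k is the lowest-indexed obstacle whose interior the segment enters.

Obstacle 1 [(1,11) (10,2) (10,10)]:
  edge (1,11)–(10,2): clear
  edge (10,2)–(10,10): clear
  edge (10,10)–(1,11): clear
  midpoint (0,16) outside
  → clear
Obstacle 2 [(13,0) (17,0) (23,1) (21,11) (13,8)]:
  edge (13,0)–(17,0): clear
  edge (17,0)–(23,1): clear
  edge (23,1)–(21,11): clear
  edge (21,11)–(13,8): clear
  edge (13,8)–(13,0): clear
  midpoint (0,16) outside
  → clear
Obstacle 3 [(13,19) (17,13) (17,24)]:
  edge (13,19)–(17,13): clear
  edge (17,13)–(17,24): clear
  edge (17,24)–(13,19): clear
  midpoint (0,16) outside
  → clear
Obstacle 4 [(1,13) (10,17) (8,21) (3,17)]:
  edge (1,13)–(10,17): clear
  edge (10,17)–(8,21): clear
  edge (8,21)–(3,17): clear
  edge (3,17)–(1,13): clear
  midpoint (0,16) outside
  → clear

FREE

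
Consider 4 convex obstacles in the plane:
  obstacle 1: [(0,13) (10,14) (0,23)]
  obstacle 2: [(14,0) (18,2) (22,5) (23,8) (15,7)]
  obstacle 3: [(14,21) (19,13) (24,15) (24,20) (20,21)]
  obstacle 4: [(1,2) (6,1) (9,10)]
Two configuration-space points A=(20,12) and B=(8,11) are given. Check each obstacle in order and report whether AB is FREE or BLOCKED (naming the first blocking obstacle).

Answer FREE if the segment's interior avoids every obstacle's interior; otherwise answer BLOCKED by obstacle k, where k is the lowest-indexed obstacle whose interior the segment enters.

Obstacle 1 [(0,13) (10,14) (0,23)]:
  edge (0,13)–(10,14): clear
  edge (10,14)–(0,23): clear
  edge (0,23)–(0,13): clear
  midpoint (14,23/2) outside
  → clear
Obstacle 2 [(14,0) (18,2) (22,5) (23,8) (15,7)]:
  edge (14,0)–(18,2): clear
  edge (18,2)–(22,5): clear
  edge (22,5)–(23,8): clear
  edge (23,8)–(15,7): clear
  edge (15,7)–(14,0): clear
  midpoint (14,23/2) outside
  → clear
Obstacle 3 [(14,21) (19,13) (24,15) (24,20) (20,21)]:
  edge (14,21)–(19,13): clear
  edge (19,13)–(24,15): clear
  edge (24,15)–(24,20): clear
  edge (24,20)–(20,21): clear
  edge (20,21)–(14,21): clear
  midpoint (14,23/2) outside
  → clear
Obstacle 4 [(1,2) (6,1) (9,10)]:
  edge (1,2)–(6,1): clear
  edge (6,1)–(9,10): clear
  edge (9,10)–(1,2): clear
  midpoint (14,23/2) outside
  → clear

FREE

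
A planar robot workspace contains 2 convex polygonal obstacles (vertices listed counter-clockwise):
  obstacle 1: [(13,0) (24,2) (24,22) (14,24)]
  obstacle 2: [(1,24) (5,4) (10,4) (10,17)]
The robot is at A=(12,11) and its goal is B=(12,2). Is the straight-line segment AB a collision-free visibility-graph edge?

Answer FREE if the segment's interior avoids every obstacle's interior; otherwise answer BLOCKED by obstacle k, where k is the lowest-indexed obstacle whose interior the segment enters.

Obstacle 1 [(13,0) (24,2) (24,22) (14,24)]:
  edge (13,0)–(24,2): clear
  edge (24,2)–(24,22): clear
  edge (24,22)–(14,24): clear
  edge (14,24)–(13,0): clear
  midpoint (12,13/2) outside
  → clear
Obstacle 2 [(1,24) (5,4) (10,4) (10,17)]:
  edge (1,24)–(5,4): clear
  edge (5,4)–(10,4): clear
  edge (10,4)–(10,17): clear
  edge (10,17)–(1,24): clear
  midpoint (12,13/2) outside
  → clear

FREE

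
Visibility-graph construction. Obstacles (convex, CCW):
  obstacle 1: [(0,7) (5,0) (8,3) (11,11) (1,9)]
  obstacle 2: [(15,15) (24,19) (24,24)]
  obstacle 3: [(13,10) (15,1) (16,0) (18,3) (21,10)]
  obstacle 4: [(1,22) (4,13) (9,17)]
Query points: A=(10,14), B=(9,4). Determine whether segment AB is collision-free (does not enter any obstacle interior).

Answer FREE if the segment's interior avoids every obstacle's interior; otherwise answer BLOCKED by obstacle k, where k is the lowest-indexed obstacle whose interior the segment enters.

BLOCKED by obstacle 1

Obstacle 1 [(0,7) (5,0) (8,3) (11,11) (1,9)]:
  edge (0,7)–(5,0): clear
  edge (5,0)–(8,3): clear
  edge (8,3)–(11,11): crosses AB
  edge (11,11)–(1,9): crosses AB
  edge (1,9)–(0,7): clear
  → BLOCKED
Obstacle 2 [(15,15) (24,19) (24,24)]:
  edge (15,15)–(24,19): clear
  edge (24,19)–(24,24): clear
  edge (24,24)–(15,15): clear
  midpoint (19/2,9) outside
  → clear
Obstacle 3 [(13,10) (15,1) (16,0) (18,3) (21,10)]:
  edge (13,10)–(15,1): clear
  edge (15,1)–(16,0): clear
  edge (16,0)–(18,3): clear
  edge (18,3)–(21,10): clear
  edge (21,10)–(13,10): clear
  midpoint (19/2,9) outside
  → clear
Obstacle 4 [(1,22) (4,13) (9,17)]:
  edge (1,22)–(4,13): clear
  edge (4,13)–(9,17): clear
  edge (9,17)–(1,22): clear
  midpoint (19/2,9) outside
  → clear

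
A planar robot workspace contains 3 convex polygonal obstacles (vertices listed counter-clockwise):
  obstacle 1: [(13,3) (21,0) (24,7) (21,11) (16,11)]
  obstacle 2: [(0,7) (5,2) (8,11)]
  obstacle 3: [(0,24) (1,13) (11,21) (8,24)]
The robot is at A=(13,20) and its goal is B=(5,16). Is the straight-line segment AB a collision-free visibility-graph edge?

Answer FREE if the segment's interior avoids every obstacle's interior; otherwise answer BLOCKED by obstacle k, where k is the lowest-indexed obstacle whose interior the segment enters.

Obstacle 1 [(13,3) (21,0) (24,7) (21,11) (16,11)]:
  edge (13,3)–(21,0): clear
  edge (21,0)–(24,7): clear
  edge (24,7)–(21,11): clear
  edge (21,11)–(16,11): clear
  edge (16,11)–(13,3): clear
  midpoint (9,18) outside
  → clear
Obstacle 2 [(0,7) (5,2) (8,11)]:
  edge (0,7)–(5,2): clear
  edge (5,2)–(8,11): clear
  edge (8,11)–(0,7): clear
  midpoint (9,18) outside
  → clear
Obstacle 3 [(0,24) (1,13) (11,21) (8,24)]:
  edge (0,24)–(1,13): clear
  edge (1,13)–(11,21): clear
  edge (11,21)–(8,24): clear
  edge (8,24)–(0,24): clear
  midpoint (9,18) outside
  → clear

FREE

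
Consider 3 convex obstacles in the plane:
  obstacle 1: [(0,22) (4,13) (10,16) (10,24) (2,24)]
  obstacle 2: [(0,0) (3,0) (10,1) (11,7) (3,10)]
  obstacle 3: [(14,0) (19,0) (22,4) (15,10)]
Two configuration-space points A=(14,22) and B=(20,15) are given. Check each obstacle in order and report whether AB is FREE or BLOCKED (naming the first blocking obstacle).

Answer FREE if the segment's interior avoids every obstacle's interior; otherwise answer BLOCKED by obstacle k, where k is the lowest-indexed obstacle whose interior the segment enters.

FREE

Obstacle 1 [(0,22) (4,13) (10,16) (10,24) (2,24)]:
  edge (0,22)–(4,13): clear
  edge (4,13)–(10,16): clear
  edge (10,16)–(10,24): clear
  edge (10,24)–(2,24): clear
  edge (2,24)–(0,22): clear
  midpoint (17,37/2) outside
  → clear
Obstacle 2 [(0,0) (3,0) (10,1) (11,7) (3,10)]:
  edge (0,0)–(3,0): clear
  edge (3,0)–(10,1): clear
  edge (10,1)–(11,7): clear
  edge (11,7)–(3,10): clear
  edge (3,10)–(0,0): clear
  midpoint (17,37/2) outside
  → clear
Obstacle 3 [(14,0) (19,0) (22,4) (15,10)]:
  edge (14,0)–(19,0): clear
  edge (19,0)–(22,4): clear
  edge (22,4)–(15,10): clear
  edge (15,10)–(14,0): clear
  midpoint (17,37/2) outside
  → clear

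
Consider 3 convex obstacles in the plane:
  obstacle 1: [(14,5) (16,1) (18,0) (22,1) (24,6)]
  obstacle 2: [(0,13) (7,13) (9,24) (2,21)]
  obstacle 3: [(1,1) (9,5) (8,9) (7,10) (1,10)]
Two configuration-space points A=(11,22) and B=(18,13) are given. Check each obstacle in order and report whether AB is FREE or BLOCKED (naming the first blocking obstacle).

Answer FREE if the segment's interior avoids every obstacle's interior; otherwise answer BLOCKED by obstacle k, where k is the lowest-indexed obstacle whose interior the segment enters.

Obstacle 1 [(14,5) (16,1) (18,0) (22,1) (24,6)]:
  edge (14,5)–(16,1): clear
  edge (16,1)–(18,0): clear
  edge (18,0)–(22,1): clear
  edge (22,1)–(24,6): clear
  edge (24,6)–(14,5): clear
  midpoint (29/2,35/2) outside
  → clear
Obstacle 2 [(0,13) (7,13) (9,24) (2,21)]:
  edge (0,13)–(7,13): clear
  edge (7,13)–(9,24): clear
  edge (9,24)–(2,21): clear
  edge (2,21)–(0,13): clear
  midpoint (29/2,35/2) outside
  → clear
Obstacle 3 [(1,1) (9,5) (8,9) (7,10) (1,10)]:
  edge (1,1)–(9,5): clear
  edge (9,5)–(8,9): clear
  edge (8,9)–(7,10): clear
  edge (7,10)–(1,10): clear
  edge (1,10)–(1,1): clear
  midpoint (29/2,35/2) outside
  → clear

FREE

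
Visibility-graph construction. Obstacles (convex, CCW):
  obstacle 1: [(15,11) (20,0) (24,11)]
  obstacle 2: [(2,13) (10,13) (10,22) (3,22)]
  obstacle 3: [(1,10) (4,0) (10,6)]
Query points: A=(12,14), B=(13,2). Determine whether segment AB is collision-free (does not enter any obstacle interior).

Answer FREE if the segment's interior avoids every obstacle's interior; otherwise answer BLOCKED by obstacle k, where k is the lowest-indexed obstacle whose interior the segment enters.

FREE

Obstacle 1 [(15,11) (20,0) (24,11)]:
  edge (15,11)–(20,0): clear
  edge (20,0)–(24,11): clear
  edge (24,11)–(15,11): clear
  midpoint (25/2,8) outside
  → clear
Obstacle 2 [(2,13) (10,13) (10,22) (3,22)]:
  edge (2,13)–(10,13): clear
  edge (10,13)–(10,22): clear
  edge (10,22)–(3,22): clear
  edge (3,22)–(2,13): clear
  midpoint (25/2,8) outside
  → clear
Obstacle 3 [(1,10) (4,0) (10,6)]:
  edge (1,10)–(4,0): clear
  edge (4,0)–(10,6): clear
  edge (10,6)–(1,10): clear
  midpoint (25/2,8) outside
  → clear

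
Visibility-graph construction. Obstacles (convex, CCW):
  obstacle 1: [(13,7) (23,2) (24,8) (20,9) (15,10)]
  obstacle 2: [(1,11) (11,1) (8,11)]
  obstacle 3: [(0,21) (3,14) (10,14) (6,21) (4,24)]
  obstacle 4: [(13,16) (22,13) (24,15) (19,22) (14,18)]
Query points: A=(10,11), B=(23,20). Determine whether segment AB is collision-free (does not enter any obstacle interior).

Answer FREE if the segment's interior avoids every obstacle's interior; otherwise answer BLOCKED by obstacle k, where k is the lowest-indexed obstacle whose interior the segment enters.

Obstacle 1 [(13,7) (23,2) (24,8) (20,9) (15,10)]:
  edge (13,7)–(23,2): clear
  edge (23,2)–(24,8): clear
  edge (24,8)–(20,9): clear
  edge (20,9)–(15,10): clear
  edge (15,10)–(13,7): clear
  midpoint (33/2,31/2) outside
  → clear
Obstacle 2 [(1,11) (11,1) (8,11)]:
  edge (1,11)–(11,1): clear
  edge (11,1)–(8,11): clear
  edge (8,11)–(1,11): clear
  midpoint (33/2,31/2) outside
  → clear
Obstacle 3 [(0,21) (3,14) (10,14) (6,21) (4,24)]:
  edge (0,21)–(3,14): clear
  edge (3,14)–(10,14): clear
  edge (10,14)–(6,21): clear
  edge (6,21)–(4,24): clear
  edge (4,24)–(0,21): clear
  midpoint (33/2,31/2) outside
  → clear
Obstacle 4 [(13,16) (22,13) (24,15) (19,22) (14,18)]:
  edge (13,16)–(22,13): crosses AB
  edge (22,13)–(24,15): clear
  edge (24,15)–(19,22): crosses AB
  edge (19,22)–(14,18): clear
  edge (14,18)–(13,16): clear
  → BLOCKED

BLOCKED by obstacle 4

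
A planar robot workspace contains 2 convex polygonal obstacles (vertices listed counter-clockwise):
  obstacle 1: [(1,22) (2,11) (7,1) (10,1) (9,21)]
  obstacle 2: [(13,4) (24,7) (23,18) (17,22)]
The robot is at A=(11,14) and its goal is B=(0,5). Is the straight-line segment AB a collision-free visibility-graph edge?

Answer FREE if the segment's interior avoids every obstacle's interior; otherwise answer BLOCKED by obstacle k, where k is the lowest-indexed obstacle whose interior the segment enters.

Obstacle 1 [(1,22) (2,11) (7,1) (10,1) (9,21)]:
  edge (1,22)–(2,11): clear
  edge (2,11)–(7,1): crosses AB
  edge (7,1)–(10,1): clear
  edge (10,1)–(9,21): crosses AB
  edge (9,21)–(1,22): clear
  → BLOCKED
Obstacle 2 [(13,4) (24,7) (23,18) (17,22)]:
  edge (13,4)–(24,7): clear
  edge (24,7)–(23,18): clear
  edge (23,18)–(17,22): clear
  edge (17,22)–(13,4): clear
  midpoint (11/2,19/2) outside
  → clear

BLOCKED by obstacle 1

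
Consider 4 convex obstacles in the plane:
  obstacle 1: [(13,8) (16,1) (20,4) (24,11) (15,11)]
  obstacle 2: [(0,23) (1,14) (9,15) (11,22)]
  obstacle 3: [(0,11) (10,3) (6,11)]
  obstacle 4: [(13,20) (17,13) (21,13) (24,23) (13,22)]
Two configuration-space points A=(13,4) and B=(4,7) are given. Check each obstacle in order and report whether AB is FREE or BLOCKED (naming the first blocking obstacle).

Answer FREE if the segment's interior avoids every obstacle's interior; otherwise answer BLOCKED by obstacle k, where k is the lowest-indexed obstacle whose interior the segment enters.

Obstacle 1 [(13,8) (16,1) (20,4) (24,11) (15,11)]:
  edge (13,8)–(16,1): clear
  edge (16,1)–(20,4): clear
  edge (20,4)–(24,11): clear
  edge (24,11)–(15,11): clear
  edge (15,11)–(13,8): clear
  midpoint (17/2,11/2) outside
  → clear
Obstacle 2 [(0,23) (1,14) (9,15) (11,22)]:
  edge (0,23)–(1,14): clear
  edge (1,14)–(9,15): clear
  edge (9,15)–(11,22): clear
  edge (11,22)–(0,23): clear
  midpoint (17/2,11/2) outside
  → clear
Obstacle 3 [(0,11) (10,3) (6,11)]:
  edge (0,11)–(10,3): crosses AB
  edge (10,3)–(6,11): crosses AB
  edge (6,11)–(0,11): clear
  → BLOCKED
Obstacle 4 [(13,20) (17,13) (21,13) (24,23) (13,22)]:
  edge (13,20)–(17,13): clear
  edge (17,13)–(21,13): clear
  edge (21,13)–(24,23): clear
  edge (24,23)–(13,22): clear
  edge (13,22)–(13,20): clear
  midpoint (17/2,11/2) outside
  → clear

BLOCKED by obstacle 3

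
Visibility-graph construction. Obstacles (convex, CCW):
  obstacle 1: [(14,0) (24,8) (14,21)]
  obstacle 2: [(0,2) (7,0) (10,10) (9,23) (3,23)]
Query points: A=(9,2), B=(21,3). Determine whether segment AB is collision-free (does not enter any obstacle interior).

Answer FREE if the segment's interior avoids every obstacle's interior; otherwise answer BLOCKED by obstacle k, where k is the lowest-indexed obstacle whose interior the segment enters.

BLOCKED by obstacle 1

Obstacle 1 [(14,0) (24,8) (14,21)]:
  edge (14,0)–(24,8): crosses AB
  edge (24,8)–(14,21): clear
  edge (14,21)–(14,0): crosses AB
  → BLOCKED
Obstacle 2 [(0,2) (7,0) (10,10) (9,23) (3,23)]:
  edge (0,2)–(7,0): clear
  edge (7,0)–(10,10): clear
  edge (10,10)–(9,23): clear
  edge (9,23)–(3,23): clear
  edge (3,23)–(0,2): clear
  midpoint (15,5/2) outside
  → clear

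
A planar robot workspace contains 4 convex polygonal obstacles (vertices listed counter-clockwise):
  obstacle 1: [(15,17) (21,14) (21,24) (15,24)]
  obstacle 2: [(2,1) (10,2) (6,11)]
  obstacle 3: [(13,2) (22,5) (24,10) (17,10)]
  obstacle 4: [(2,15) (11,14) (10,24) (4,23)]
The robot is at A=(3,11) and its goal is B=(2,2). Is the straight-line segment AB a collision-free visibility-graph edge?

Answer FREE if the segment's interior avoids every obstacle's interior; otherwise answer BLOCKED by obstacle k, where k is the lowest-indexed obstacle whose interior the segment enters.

FREE

Obstacle 1 [(15,17) (21,14) (21,24) (15,24)]:
  edge (15,17)–(21,14): clear
  edge (21,14)–(21,24): clear
  edge (21,24)–(15,24): clear
  edge (15,24)–(15,17): clear
  midpoint (5/2,13/2) outside
  → clear
Obstacle 2 [(2,1) (10,2) (6,11)]:
  edge (2,1)–(10,2): clear
  edge (10,2)–(6,11): clear
  edge (6,11)–(2,1): clear
  midpoint (5/2,13/2) outside
  → clear
Obstacle 3 [(13,2) (22,5) (24,10) (17,10)]:
  edge (13,2)–(22,5): clear
  edge (22,5)–(24,10): clear
  edge (24,10)–(17,10): clear
  edge (17,10)–(13,2): clear
  midpoint (5/2,13/2) outside
  → clear
Obstacle 4 [(2,15) (11,14) (10,24) (4,23)]:
  edge (2,15)–(11,14): clear
  edge (11,14)–(10,24): clear
  edge (10,24)–(4,23): clear
  edge (4,23)–(2,15): clear
  midpoint (5/2,13/2) outside
  → clear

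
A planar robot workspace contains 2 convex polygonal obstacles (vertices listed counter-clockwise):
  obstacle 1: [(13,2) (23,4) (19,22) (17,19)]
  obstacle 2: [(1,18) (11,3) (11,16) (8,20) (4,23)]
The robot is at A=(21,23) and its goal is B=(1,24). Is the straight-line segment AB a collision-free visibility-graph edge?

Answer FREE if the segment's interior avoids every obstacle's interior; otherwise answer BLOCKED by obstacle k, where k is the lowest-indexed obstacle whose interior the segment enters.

FREE

Obstacle 1 [(13,2) (23,4) (19,22) (17,19)]:
  edge (13,2)–(23,4): clear
  edge (23,4)–(19,22): clear
  edge (19,22)–(17,19): clear
  edge (17,19)–(13,2): clear
  midpoint (11,47/2) outside
  → clear
Obstacle 2 [(1,18) (11,3) (11,16) (8,20) (4,23)]:
  edge (1,18)–(11,3): clear
  edge (11,3)–(11,16): clear
  edge (11,16)–(8,20): clear
  edge (8,20)–(4,23): clear
  edge (4,23)–(1,18): clear
  midpoint (11,47/2) outside
  → clear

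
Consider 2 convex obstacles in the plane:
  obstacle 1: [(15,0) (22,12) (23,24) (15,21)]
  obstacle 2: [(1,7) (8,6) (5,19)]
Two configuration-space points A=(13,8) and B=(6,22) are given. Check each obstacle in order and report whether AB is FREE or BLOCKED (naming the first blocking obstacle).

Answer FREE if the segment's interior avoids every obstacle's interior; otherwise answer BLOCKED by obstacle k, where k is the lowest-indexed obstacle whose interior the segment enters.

Obstacle 1 [(15,0) (22,12) (23,24) (15,21)]:
  edge (15,0)–(22,12): clear
  edge (22,12)–(23,24): clear
  edge (23,24)–(15,21): clear
  edge (15,21)–(15,0): clear
  midpoint (19/2,15) outside
  → clear
Obstacle 2 [(1,7) (8,6) (5,19)]:
  edge (1,7)–(8,6): clear
  edge (8,6)–(5,19): clear
  edge (5,19)–(1,7): clear
  midpoint (19/2,15) outside
  → clear

FREE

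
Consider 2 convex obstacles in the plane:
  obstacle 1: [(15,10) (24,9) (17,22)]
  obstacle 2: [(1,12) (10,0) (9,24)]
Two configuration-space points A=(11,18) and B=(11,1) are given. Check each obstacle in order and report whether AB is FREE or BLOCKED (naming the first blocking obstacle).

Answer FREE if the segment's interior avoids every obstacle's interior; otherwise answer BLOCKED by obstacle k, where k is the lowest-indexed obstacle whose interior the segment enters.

FREE

Obstacle 1 [(15,10) (24,9) (17,22)]:
  edge (15,10)–(24,9): clear
  edge (24,9)–(17,22): clear
  edge (17,22)–(15,10): clear
  midpoint (11,19/2) outside
  → clear
Obstacle 2 [(1,12) (10,0) (9,24)]:
  edge (1,12)–(10,0): clear
  edge (10,0)–(9,24): clear
  edge (9,24)–(1,12): clear
  midpoint (11,19/2) outside
  → clear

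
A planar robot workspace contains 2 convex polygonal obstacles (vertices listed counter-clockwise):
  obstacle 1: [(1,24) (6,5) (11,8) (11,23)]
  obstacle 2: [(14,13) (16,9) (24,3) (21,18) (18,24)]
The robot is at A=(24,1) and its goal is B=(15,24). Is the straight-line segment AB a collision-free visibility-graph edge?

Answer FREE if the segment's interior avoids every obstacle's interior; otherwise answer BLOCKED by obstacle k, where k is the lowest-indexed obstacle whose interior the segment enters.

BLOCKED by obstacle 2

Obstacle 1 [(1,24) (6,5) (11,8) (11,23)]:
  edge (1,24)–(6,5): clear
  edge (6,5)–(11,8): clear
  edge (11,8)–(11,23): clear
  edge (11,23)–(1,24): clear
  midpoint (39/2,25/2) outside
  → clear
Obstacle 2 [(14,13) (16,9) (24,3) (21,18) (18,24)]:
  edge (14,13)–(16,9): clear
  edge (16,9)–(24,3): crosses AB
  edge (24,3)–(21,18): clear
  edge (21,18)–(18,24): clear
  edge (18,24)–(14,13): crosses AB
  → BLOCKED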